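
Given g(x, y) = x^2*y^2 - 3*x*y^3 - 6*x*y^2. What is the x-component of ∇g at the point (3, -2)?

24

(∇g)_1 = ∂g/∂x = 2*x*y^2 - 3*y^3 - 6*y^2
At (3, -2): 24.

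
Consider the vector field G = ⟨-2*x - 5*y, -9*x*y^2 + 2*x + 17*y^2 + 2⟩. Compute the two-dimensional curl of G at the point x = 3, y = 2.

-29

∂G₂/∂x = -9*y^2 + 2
∂G₁/∂y = -5
Scalar curl = -9*y^2 + 7
At (3, 2): -29.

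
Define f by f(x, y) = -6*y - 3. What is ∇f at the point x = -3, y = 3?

∂f/∂x = 0
∂f/∂y = -6
∇f = (0, -6)
At (-3, 3): (0, -6).

(0, -6)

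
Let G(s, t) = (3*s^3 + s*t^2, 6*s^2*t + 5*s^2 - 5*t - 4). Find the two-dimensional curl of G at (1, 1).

20

∂G₂/∂s = 12*s*t + 10*s
∂G₁/∂t = 2*s*t
Scalar curl = 10*s*t + 10*s
At (1, 1): 20.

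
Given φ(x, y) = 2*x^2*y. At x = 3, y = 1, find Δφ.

4

∂²φ/∂x² = 4*y
∂²φ/∂y² = 0
∇²φ = 4*y
At (3, 1): 4.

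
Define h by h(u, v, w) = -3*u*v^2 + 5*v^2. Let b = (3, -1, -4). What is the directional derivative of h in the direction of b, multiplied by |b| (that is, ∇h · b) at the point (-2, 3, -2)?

∂h/∂u = -3*v^2
∂h/∂v = -6*u*v + 10*v
∂h/∂w = 0
∇h at (-2, 3, -2) = (-27, 66, 0)
∇h · b = (-27)(3) + (66)(-1) + (0)(-4) = -147

-147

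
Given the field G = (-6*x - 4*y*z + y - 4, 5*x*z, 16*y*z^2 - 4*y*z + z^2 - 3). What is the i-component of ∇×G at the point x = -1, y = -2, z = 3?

137

(∇×G)_1 = ∂G₃/∂y − ∂G₂/∂z
= 16*z^2 - 4*z − (5*x)
= -5*x + 16*z^2 - 4*z
At (-1, -2, 3): 137.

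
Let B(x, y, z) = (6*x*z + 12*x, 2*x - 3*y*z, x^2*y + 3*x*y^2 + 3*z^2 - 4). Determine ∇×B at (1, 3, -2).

(∇×B)₁ = ∂B₃/∂y − ∂B₂/∂z = x^2 + 6*x*y + 3*y
(∇×B)₂ = ∂B₁/∂z − ∂B₃/∂x = -2*x*y + 6*x - 3*y^2
(∇×B)₃ = ∂B₂/∂x − ∂B₁/∂y = 2
∇×B = (x^2 + 6*x*y + 3*y, -2*x*y + 6*x - 3*y^2, 2)
At (1, 3, -2): (28, -27, 2).

(28, -27, 2)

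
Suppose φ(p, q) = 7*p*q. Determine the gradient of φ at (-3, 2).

(14, -21)

∂φ/∂p = 7*q
∂φ/∂q = 7*p
∇φ = (7*q, 7*p)
At (-3, 2): (14, -21).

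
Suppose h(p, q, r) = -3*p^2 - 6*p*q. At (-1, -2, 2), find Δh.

-6

∂²h/∂p² = -6
∂²h/∂q² = 0
∂²h/∂r² = 0
∇²h = -6
At (-1, -2, 2): -6.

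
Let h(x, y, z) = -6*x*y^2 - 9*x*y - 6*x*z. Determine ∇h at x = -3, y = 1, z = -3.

∂h/∂x = -6*y^2 - 9*y - 6*z
∂h/∂y = -12*x*y - 9*x
∂h/∂z = -6*x
∇h = (-6*y^2 - 9*y - 6*z, -12*x*y - 9*x, -6*x)
At (-3, 1, -3): (3, 63, 18).

(3, 63, 18)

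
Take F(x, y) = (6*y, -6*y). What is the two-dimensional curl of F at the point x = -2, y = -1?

∂F₂/∂x = 0
∂F₁/∂y = 6
Scalar curl = -6
At (-2, -1): -6.

-6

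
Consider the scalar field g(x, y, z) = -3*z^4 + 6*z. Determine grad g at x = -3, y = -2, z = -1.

(0, 0, 18)

∂g/∂x = 0
∂g/∂y = 0
∂g/∂z = -12*z^3 + 6
∇g = (0, 0, -12*z^3 + 6)
At (-3, -2, -1): (0, 0, 18).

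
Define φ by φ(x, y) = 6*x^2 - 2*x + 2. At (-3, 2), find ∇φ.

(-38, 0)

∂φ/∂x = 12*x - 2
∂φ/∂y = 0
∇φ = (12*x - 2, 0)
At (-3, 2): (-38, 0).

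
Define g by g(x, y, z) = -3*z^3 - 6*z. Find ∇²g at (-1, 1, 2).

∂²g/∂x² = 0
∂²g/∂y² = 0
∂²g/∂z² = -18*z
∇²g = -18*z
At (-1, 1, 2): -36.

-36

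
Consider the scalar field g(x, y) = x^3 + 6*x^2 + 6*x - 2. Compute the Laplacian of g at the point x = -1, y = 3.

6

∂²g/∂x² = 6*(x + 2)
∂²g/∂y² = 0
∇²g = 6*x + 12
At (-1, 3): 6.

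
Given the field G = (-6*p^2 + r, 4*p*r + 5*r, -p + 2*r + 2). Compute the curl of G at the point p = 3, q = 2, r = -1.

(-17, 2, -4)

(∇×G)₁ = ∂G₃/∂q − ∂G₂/∂r = -4*p - 5
(∇×G)₂ = ∂G₁/∂r − ∂G₃/∂p = 2
(∇×G)₃ = ∂G₂/∂p − ∂G₁/∂q = 4*r
∇×G = (-4*p - 5, 2, 4*r)
At (3, 2, -1): (-17, 2, -4).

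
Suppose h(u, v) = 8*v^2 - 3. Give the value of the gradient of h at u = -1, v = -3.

∂h/∂u = 0
∂h/∂v = 16*v
∇h = (0, 16*v)
At (-1, -3): (0, -48).

(0, -48)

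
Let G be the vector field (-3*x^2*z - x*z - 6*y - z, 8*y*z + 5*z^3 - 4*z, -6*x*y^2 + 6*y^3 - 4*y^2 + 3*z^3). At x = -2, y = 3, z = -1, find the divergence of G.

∂G₁/∂x = -6*x*z - z
∂G₂/∂y = 8*z
∂G₃/∂z = 9*z^2
∇·G = -6*x*z + 9*z^2 + 7*z
At (-2, 3, -1): -10.

-10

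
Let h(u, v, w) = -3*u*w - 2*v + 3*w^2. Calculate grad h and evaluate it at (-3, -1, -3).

(9, -2, -9)

∂h/∂u = -3*w
∂h/∂v = -2
∂h/∂w = -3*u + 6*w
∇h = (-3*w, -2, -3*u + 6*w)
At (-3, -1, -3): (9, -2, -9).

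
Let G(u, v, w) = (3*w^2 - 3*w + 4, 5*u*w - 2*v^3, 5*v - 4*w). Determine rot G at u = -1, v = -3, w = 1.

(∇×G)₁ = ∂G₃/∂v − ∂G₂/∂w = -5*u + 5
(∇×G)₂ = ∂G₁/∂w − ∂G₃/∂u = 6*w - 3
(∇×G)₃ = ∂G₂/∂u − ∂G₁/∂v = 5*w
∇×G = (-5*u + 5, 6*w - 3, 5*w)
At (-1, -3, 1): (10, 3, 5).

(10, 3, 5)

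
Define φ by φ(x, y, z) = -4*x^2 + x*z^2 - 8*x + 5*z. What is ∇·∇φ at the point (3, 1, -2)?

∂²φ/∂x² = -8
∂²φ/∂y² = 0
∂²φ/∂z² = 2*x
∇²φ = 2*x - 8
At (3, 1, -2): -2.

-2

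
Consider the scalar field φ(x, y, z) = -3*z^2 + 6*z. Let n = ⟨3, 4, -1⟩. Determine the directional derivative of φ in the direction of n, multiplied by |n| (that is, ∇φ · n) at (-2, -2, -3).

∂φ/∂x = 0
∂φ/∂y = 0
∂φ/∂z = -6*z + 6
∇φ at (-2, -2, -3) = (0, 0, 24)
∇φ · n = (0)(3) + (0)(4) + (24)(-1) = -24

-24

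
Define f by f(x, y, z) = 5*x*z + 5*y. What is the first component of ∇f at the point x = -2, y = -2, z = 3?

(∇f)_1 = ∂f/∂x = 5*z
At (-2, -2, 3): 15.

15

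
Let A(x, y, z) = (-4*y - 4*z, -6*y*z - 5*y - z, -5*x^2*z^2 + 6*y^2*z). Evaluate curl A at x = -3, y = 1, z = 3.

(43, -274, 4)

(∇×A)₁ = ∂A₃/∂y − ∂A₂/∂z = 12*y*z + 6*y + 1
(∇×A)₂ = ∂A₁/∂z − ∂A₃/∂x = 10*x*z^2 - 4
(∇×A)₃ = ∂A₂/∂x − ∂A₁/∂y = 4
∇×A = (12*y*z + 6*y + 1, 10*x*z^2 - 4, 4)
At (-3, 1, 3): (43, -274, 4).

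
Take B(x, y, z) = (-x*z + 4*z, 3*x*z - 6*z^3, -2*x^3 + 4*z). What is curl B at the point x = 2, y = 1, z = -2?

(∇×B)₁ = ∂B₃/∂y − ∂B₂/∂z = -3*x + 18*z^2
(∇×B)₂ = ∂B₁/∂z − ∂B₃/∂x = 6*x^2 - x + 4
(∇×B)₃ = ∂B₂/∂x − ∂B₁/∂y = 3*z
∇×B = (-3*x + 18*z^2, 6*x^2 - x + 4, 3*z)
At (2, 1, -2): (66, 26, -6).

(66, 26, -6)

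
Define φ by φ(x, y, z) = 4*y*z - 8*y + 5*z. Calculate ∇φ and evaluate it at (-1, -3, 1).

(0, -4, -7)

∂φ/∂x = 0
∂φ/∂y = 4*z - 8
∂φ/∂z = 4*y + 5
∇φ = (0, 4*z - 8, 4*y + 5)
At (-1, -3, 1): (0, -4, -7).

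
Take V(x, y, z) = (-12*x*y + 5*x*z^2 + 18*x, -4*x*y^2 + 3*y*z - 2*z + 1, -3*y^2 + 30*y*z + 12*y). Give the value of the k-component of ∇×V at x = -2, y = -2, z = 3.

(∇×V)_3 = ∂V₂/∂x − ∂V₁/∂y
= -4*y^2 − (-12*x)
= 12*x - 4*y^2
At (-2, -2, 3): -40.

-40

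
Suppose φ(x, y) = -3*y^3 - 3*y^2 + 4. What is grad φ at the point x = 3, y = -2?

(0, -24)

∂φ/∂x = 0
∂φ/∂y = -9*y^2 - 6*y
∇φ = (0, -9*y^2 - 6*y)
At (3, -2): (0, -24).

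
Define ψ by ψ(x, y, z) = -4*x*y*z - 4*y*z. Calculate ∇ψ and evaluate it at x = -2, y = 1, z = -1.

∂ψ/∂x = -4*y*z
∂ψ/∂y = -4*x*z - 4*z
∂ψ/∂z = -4*x*y - 4*y
∇ψ = (-4*y*z, -4*x*z - 4*z, -4*x*y - 4*y)
At (-2, 1, -1): (4, -4, 4).

(4, -4, 4)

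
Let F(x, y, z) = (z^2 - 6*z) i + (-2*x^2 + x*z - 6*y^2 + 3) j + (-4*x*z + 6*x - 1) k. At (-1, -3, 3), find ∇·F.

∂F₁/∂x = 0
∂F₂/∂y = -12*y
∂F₃/∂z = -4*x
∇·F = -4*x - 12*y
At (-1, -3, 3): 40.

40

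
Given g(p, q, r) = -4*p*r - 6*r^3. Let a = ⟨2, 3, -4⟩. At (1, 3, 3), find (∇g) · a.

640

∂g/∂p = -4*r
∂g/∂q = 0
∂g/∂r = -4*p - 18*r^2
∇g at (1, 3, 3) = (-12, 0, -166)
∇g · a = (-12)(2) + (0)(3) + (-166)(-4) = 640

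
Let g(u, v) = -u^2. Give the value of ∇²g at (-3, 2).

∂²g/∂u² = -2
∂²g/∂v² = 0
∇²g = -2
At (-3, 2): -2.

-2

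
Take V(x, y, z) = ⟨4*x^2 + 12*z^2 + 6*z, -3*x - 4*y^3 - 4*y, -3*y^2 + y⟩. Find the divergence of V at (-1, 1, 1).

∂V₁/∂x = 8*x
∂V₂/∂y = -12*y^2 - 4
∂V₃/∂z = 0
∇·V = 8*x - 12*y^2 - 4
At (-1, 1, 1): -24.

-24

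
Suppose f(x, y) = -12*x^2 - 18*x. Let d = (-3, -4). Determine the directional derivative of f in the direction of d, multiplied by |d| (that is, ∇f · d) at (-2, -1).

∂f/∂x = -24*x - 18
∂f/∂y = 0
∇f at (-2, -1) = (30, 0)
∇f · d = (30)(-3) + (0)(-4) = -90

-90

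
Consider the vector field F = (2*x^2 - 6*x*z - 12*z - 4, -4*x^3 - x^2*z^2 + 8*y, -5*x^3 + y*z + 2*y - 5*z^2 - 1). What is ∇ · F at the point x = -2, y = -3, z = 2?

∂F₁/∂x = 4*x - 6*z
∂F₂/∂y = 8
∂F₃/∂z = y - 10*z
∇·F = 4*x + y - 16*z + 8
At (-2, -3, 2): -35.

-35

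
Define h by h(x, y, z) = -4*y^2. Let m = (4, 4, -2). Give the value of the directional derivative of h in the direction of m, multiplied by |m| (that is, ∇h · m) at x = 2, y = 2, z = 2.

∂h/∂x = 0
∂h/∂y = -8*y
∂h/∂z = 0
∇h at (2, 2, 2) = (0, -16, 0)
∇h · m = (0)(4) + (-16)(4) + (0)(-2) = -64

-64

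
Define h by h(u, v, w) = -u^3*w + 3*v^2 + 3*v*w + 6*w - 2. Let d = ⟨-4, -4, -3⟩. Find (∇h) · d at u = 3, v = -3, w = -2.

-30

∂h/∂u = -3*u^2*w
∂h/∂v = 6*v + 3*w
∂h/∂w = -u^3 + 3*v + 6
∇h at (3, -3, -2) = (54, -24, -30)
∇h · d = (54)(-4) + (-24)(-4) + (-30)(-3) = -30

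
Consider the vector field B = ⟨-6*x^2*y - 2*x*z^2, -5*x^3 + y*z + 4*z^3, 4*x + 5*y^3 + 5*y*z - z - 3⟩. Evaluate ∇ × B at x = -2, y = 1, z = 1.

(∇×B)₁ = ∂B₃/∂y − ∂B₂/∂z = 15*y^2 - y - 12*z^2 + 5*z
(∇×B)₂ = ∂B₁/∂z − ∂B₃/∂x = -4*x*z - 4
(∇×B)₃ = ∂B₂/∂x − ∂B₁/∂y = -9*x^2
∇×B = (15*y^2 - y - 12*z^2 + 5*z, -4*x*z - 4, -9*x^2)
At (-2, 1, 1): (7, 4, -36).

(7, 4, -36)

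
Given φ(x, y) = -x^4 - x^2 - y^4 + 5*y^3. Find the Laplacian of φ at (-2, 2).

∂²φ/∂x² = -2*(6*x^2 + 1)
∂²φ/∂y² = 6*y*(-2*y + 5)
∇²φ = -12*x^2 - 12*y^2 + 30*y - 2
At (-2, 2): -38.

-38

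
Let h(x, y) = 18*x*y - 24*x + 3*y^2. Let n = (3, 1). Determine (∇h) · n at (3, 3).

162

∂h/∂x = 18*y - 24
∂h/∂y = 18*x + 6*y
∇h at (3, 3) = (30, 72)
∇h · n = (30)(3) + (72)(1) = 162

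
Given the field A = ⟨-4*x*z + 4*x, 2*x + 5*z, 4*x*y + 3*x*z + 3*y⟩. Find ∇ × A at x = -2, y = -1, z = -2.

(∇×A)₁ = ∂A₃/∂y − ∂A₂/∂z = 4*x - 2
(∇×A)₂ = ∂A₁/∂z − ∂A₃/∂x = -4*x - 4*y - 3*z
(∇×A)₃ = ∂A₂/∂x − ∂A₁/∂y = 2
∇×A = (4*x - 2, -4*x - 4*y - 3*z, 2)
At (-2, -1, -2): (-10, 18, 2).

(-10, 18, 2)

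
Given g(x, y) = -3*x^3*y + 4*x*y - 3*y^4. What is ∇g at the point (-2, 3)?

(-96, -308)

∂g/∂x = -9*x^2*y + 4*y
∂g/∂y = -3*x^3 + 4*x - 12*y^3
∇g = (-9*x^2*y + 4*y, -3*x^3 + 4*x - 12*y^3)
At (-2, 3): (-96, -308).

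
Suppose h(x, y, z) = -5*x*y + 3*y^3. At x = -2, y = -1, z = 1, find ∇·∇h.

∂²h/∂x² = 0
∂²h/∂y² = 18*y
∂²h/∂z² = 0
∇²h = 18*y
At (-2, -1, 1): -18.

-18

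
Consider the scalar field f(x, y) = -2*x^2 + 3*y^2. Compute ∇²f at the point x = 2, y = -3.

∂²f/∂x² = -4
∂²f/∂y² = 6
∇²f = 2
At (2, -3): 2.

2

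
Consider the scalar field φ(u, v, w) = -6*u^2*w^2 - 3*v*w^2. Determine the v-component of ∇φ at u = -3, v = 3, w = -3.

(∇φ)_2 = ∂φ/∂v = -3*w^2
At (-3, 3, -3): -27.

-27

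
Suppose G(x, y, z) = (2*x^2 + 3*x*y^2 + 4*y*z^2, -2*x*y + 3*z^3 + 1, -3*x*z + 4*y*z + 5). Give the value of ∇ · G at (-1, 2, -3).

∂G₁/∂x = 4*x + 3*y^2
∂G₂/∂y = -2*x
∂G₃/∂z = -3*x + 4*y
∇·G = -x + 3*y^2 + 4*y
At (-1, 2, -3): 21.

21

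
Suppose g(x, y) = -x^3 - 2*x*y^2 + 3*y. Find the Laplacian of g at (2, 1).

-20

∂²g/∂x² = -6*x
∂²g/∂y² = -4*x
∇²g = -10*x
At (2, 1): -20.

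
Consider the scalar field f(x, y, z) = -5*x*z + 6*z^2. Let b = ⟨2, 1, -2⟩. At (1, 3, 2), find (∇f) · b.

∂f/∂x = -5*z
∂f/∂y = 0
∂f/∂z = -5*x + 12*z
∇f at (1, 3, 2) = (-10, 0, 19)
∇f · b = (-10)(2) + (0)(1) + (19)(-2) = -58

-58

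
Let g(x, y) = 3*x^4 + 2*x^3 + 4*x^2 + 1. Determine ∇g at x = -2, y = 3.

(-88, 0)

∂g/∂x = 12*x^3 + 6*x^2 + 8*x
∂g/∂y = 0
∇g = (12*x^3 + 6*x^2 + 8*x, 0)
At (-2, 3): (-88, 0).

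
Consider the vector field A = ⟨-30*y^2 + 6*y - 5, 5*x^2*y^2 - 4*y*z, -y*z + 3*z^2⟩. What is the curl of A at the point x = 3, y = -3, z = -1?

(-11, 0, 84)

(∇×A)₁ = ∂A₃/∂y − ∂A₂/∂z = 4*y - z
(∇×A)₂ = ∂A₁/∂z − ∂A₃/∂x = 0
(∇×A)₃ = ∂A₂/∂x − ∂A₁/∂y = 10*x*y^2 + 60*y - 6
∇×A = (4*y - z, 0, 10*x*y^2 + 60*y - 6)
At (3, -3, -1): (-11, 0, 84).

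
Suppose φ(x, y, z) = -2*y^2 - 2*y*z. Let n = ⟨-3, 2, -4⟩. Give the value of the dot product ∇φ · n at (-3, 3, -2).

∂φ/∂x = 0
∂φ/∂y = -4*y - 2*z
∂φ/∂z = -2*y
∇φ at (-3, 3, -2) = (0, -8, -6)
∇φ · n = (0)(-3) + (-8)(2) + (-6)(-4) = 8

8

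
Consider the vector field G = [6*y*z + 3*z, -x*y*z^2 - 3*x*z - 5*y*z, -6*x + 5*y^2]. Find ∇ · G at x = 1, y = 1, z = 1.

-6

∂G₁/∂x = 0
∂G₂/∂y = -x*z^2 - 5*z
∂G₃/∂z = 0
∇·G = -x*z^2 - 5*z
At (1, 1, 1): -6.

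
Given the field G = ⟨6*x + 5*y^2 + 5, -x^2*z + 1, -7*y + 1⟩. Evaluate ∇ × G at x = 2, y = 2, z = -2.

(-3, 0, -12)

(∇×G)₁ = ∂G₃/∂y − ∂G₂/∂z = x^2 - 7
(∇×G)₂ = ∂G₁/∂z − ∂G₃/∂x = 0
(∇×G)₃ = ∂G₂/∂x − ∂G₁/∂y = -2*x*z - 10*y
∇×G = (x^2 - 7, 0, -2*x*z - 10*y)
At (2, 2, -2): (-3, 0, -12).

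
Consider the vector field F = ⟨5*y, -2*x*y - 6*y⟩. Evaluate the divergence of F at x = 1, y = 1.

∂F₁/∂x = 0
∂F₂/∂y = -2*x - 6
∇·F = -2*x - 6
At (1, 1): -8.

-8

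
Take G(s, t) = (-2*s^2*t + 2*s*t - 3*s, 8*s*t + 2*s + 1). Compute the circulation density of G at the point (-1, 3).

30

∂G₂/∂s = 8*t + 2
∂G₁/∂t = -2*s^2 + 2*s
Scalar curl = 2*s^2 - 2*s + 8*t + 2
At (-1, 3): 30.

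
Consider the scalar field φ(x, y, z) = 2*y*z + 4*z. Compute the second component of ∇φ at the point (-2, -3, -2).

(∇φ)_2 = ∂φ/∂y = 2*z
At (-2, -3, -2): -4.

-4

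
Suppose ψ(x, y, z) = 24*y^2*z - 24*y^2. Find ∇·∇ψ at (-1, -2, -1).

-96

∂²ψ/∂x² = 0
∂²ψ/∂y² = 48*(z - 1)
∂²ψ/∂z² = 0
∇²ψ = 48*z - 48
At (-1, -2, -1): -96.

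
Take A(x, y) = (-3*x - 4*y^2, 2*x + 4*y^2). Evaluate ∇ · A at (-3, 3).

∂A₁/∂x = -3
∂A₂/∂y = 8*y
∇·A = 8*y - 3
At (-3, 3): 21.

21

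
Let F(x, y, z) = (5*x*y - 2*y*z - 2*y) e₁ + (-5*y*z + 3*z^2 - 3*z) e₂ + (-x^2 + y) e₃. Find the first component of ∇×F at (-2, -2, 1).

-12

(∇×F)_1 = ∂F₃/∂y − ∂F₂/∂z
= 1 − (-5*y + 6*z - 3)
= 5*y - 6*z + 4
At (-2, -2, 1): -12.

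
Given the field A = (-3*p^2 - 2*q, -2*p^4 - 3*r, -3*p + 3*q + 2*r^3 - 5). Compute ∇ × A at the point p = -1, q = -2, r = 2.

(6, 3, 10)

(∇×A)₁ = ∂A₃/∂q − ∂A₂/∂r = 6
(∇×A)₂ = ∂A₁/∂r − ∂A₃/∂p = 3
(∇×A)₃ = ∂A₂/∂p − ∂A₁/∂q = -8*p^3 + 2
∇×A = (6, 3, -8*p^3 + 2)
At (-1, -2, 2): (6, 3, 10).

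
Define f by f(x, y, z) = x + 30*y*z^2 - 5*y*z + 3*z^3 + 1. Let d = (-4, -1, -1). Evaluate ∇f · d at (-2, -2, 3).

10

∂f/∂x = 1
∂f/∂y = 30*z^2 - 5*z
∂f/∂z = 60*y*z - 5*y + 9*z^2
∇f at (-2, -2, 3) = (1, 255, -269)
∇f · d = (1)(-4) + (255)(-1) + (-269)(-1) = 10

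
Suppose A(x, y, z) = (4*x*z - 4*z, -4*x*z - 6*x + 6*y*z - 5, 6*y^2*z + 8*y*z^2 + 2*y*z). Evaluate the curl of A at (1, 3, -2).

(-58, 0, 2)

(∇×A)₁ = ∂A₃/∂y − ∂A₂/∂z = 4*x + 12*y*z - 6*y + 8*z^2 + 2*z
(∇×A)₂ = ∂A₁/∂z − ∂A₃/∂x = 4*x - 4
(∇×A)₃ = ∂A₂/∂x − ∂A₁/∂y = -4*z - 6
∇×A = (4*x + 12*y*z - 6*y + 8*z^2 + 2*z, 4*x - 4, -4*z - 6)
At (1, 3, -2): (-58, 0, 2).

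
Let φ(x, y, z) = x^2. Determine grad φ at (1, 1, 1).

∂φ/∂x = 2*x
∂φ/∂y = 0
∂φ/∂z = 0
∇φ = (2*x, 0, 0)
At (1, 1, 1): (2, 0, 0).

(2, 0, 0)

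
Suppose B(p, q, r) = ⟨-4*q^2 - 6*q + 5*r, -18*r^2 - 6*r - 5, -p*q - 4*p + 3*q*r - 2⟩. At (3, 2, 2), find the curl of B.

(81, 11, 22)

(∇×B)₁ = ∂B₃/∂q − ∂B₂/∂r = -p + 39*r + 6
(∇×B)₂ = ∂B₁/∂r − ∂B₃/∂p = q + 9
(∇×B)₃ = ∂B₂/∂p − ∂B₁/∂q = 8*q + 6
∇×B = (-p + 39*r + 6, q + 9, 8*q + 6)
At (3, 2, 2): (81, 11, 22).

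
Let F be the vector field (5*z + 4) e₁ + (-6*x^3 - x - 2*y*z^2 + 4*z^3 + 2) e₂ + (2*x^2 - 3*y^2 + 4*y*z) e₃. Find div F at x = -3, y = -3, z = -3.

∂F₁/∂x = 0
∂F₂/∂y = -2*z^2
∂F₃/∂z = 4*y
∇·F = 4*y - 2*z^2
At (-3, -3, -3): -30.

-30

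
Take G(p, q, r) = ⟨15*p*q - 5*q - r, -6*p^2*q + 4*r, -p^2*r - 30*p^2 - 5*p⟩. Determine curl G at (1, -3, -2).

(∇×G)₁ = ∂G₃/∂q − ∂G₂/∂r = -4
(∇×G)₂ = ∂G₁/∂r − ∂G₃/∂p = 2*p*r + 60*p + 4
(∇×G)₃ = ∂G₂/∂p − ∂G₁/∂q = -12*p*q - 15*p + 5
∇×G = (-4, 2*p*r + 60*p + 4, -12*p*q - 15*p + 5)
At (1, -3, -2): (-4, 60, 26).

(-4, 60, 26)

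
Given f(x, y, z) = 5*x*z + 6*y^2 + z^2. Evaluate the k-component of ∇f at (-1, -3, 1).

-3

(∇f)_3 = ∂f/∂z = 5*x + 2*z
At (-1, -3, 1): -3.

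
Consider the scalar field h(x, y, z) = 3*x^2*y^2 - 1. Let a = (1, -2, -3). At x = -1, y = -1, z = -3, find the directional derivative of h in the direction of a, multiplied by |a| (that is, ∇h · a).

∂h/∂x = 6*x*y^2
∂h/∂y = 6*x^2*y
∂h/∂z = 0
∇h at (-1, -1, -3) = (-6, -6, 0)
∇h · a = (-6)(1) + (-6)(-2) + (0)(-3) = 6

6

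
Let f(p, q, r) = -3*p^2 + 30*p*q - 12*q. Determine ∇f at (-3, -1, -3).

(-12, -102, 0)

∂f/∂p = -6*p + 30*q
∂f/∂q = 30*p - 12
∂f/∂r = 0
∇f = (-6*p + 30*q, 30*p - 12, 0)
At (-3, -1, -3): (-12, -102, 0).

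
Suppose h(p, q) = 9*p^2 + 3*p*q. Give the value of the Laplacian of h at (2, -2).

18

∂²h/∂p² = 18
∂²h/∂q² = 0
∇²h = 18
At (2, -2): 18.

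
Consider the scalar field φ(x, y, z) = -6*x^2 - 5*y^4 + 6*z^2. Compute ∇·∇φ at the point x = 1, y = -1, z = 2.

-60

∂²φ/∂x² = -12
∂²φ/∂y² = -60*y^2
∂²φ/∂z² = 12
∇²φ = -60*y^2
At (1, -1, 2): -60.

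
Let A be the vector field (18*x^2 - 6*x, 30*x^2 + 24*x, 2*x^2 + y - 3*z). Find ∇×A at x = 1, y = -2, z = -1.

(1, -4, 84)

(∇×A)₁ = ∂A₃/∂y − ∂A₂/∂z = 1
(∇×A)₂ = ∂A₁/∂z − ∂A₃/∂x = -4*x
(∇×A)₃ = ∂A₂/∂x − ∂A₁/∂y = 60*x + 24
∇×A = (1, -4*x, 60*x + 24)
At (1, -2, -1): (1, -4, 84).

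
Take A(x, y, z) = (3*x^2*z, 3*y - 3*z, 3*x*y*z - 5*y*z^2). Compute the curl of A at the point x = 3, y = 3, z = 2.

(∇×A)₁ = ∂A₃/∂y − ∂A₂/∂z = 3*x*z - 5*z^2 + 3
(∇×A)₂ = ∂A₁/∂z − ∂A₃/∂x = 3*x^2 - 3*y*z
(∇×A)₃ = ∂A₂/∂x − ∂A₁/∂y = 0
∇×A = (3*x*z - 5*z^2 + 3, 3*x^2 - 3*y*z, 0)
At (3, 3, 2): (1, 9, 0).

(1, 9, 0)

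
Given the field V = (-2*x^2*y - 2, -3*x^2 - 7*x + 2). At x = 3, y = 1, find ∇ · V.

-12

∂V₁/∂x = -4*x*y
∂V₂/∂y = 0
∇·V = -4*x*y
At (3, 1): -12.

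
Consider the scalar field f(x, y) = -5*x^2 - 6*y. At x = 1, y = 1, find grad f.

∂f/∂x = -10*x
∂f/∂y = -6
∇f = (-10*x, -6)
At (1, 1): (-10, -6).

(-10, -6)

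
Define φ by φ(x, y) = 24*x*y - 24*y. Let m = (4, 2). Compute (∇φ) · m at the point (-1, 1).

∂φ/∂x = 24*y
∂φ/∂y = 24*x - 24
∇φ at (-1, 1) = (24, -48)
∇φ · m = (24)(4) + (-48)(2) = 0

0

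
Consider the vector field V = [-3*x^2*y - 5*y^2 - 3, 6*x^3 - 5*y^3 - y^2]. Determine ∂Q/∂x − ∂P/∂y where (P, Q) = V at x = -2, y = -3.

∂V₂/∂x = 18*x^2
∂V₁/∂y = -3*x^2 - 10*y
Scalar curl = 21*x^2 + 10*y
At (-2, -3): 54.

54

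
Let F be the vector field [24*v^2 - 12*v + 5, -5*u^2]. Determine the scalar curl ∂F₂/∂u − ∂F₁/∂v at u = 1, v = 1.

∂F₂/∂u = -10*u
∂F₁/∂v = 48*v - 12
Scalar curl = -10*u - 48*v + 12
At (1, 1): -46.

-46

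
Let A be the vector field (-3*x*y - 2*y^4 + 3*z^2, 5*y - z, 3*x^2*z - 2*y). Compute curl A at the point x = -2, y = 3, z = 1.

(∇×A)₁ = ∂A₃/∂y − ∂A₂/∂z = -1
(∇×A)₂ = ∂A₁/∂z − ∂A₃/∂x = -6*x*z + 6*z
(∇×A)₃ = ∂A₂/∂x − ∂A₁/∂y = 3*x + 8*y^3
∇×A = (-1, -6*x*z + 6*z, 3*x + 8*y^3)
At (-2, 3, 1): (-1, 18, 210).

(-1, 18, 210)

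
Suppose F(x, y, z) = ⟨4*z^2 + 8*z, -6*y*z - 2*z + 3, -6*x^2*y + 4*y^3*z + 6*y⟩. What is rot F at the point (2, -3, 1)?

(74, -56, 0)

(∇×F)₁ = ∂F₃/∂y − ∂F₂/∂z = -6*x^2 + 12*y^2*z + 6*y + 8
(∇×F)₂ = ∂F₁/∂z − ∂F₃/∂x = 12*x*y + 8*z + 8
(∇×F)₃ = ∂F₂/∂x − ∂F₁/∂y = 0
∇×F = (-6*x^2 + 12*y^2*z + 6*y + 8, 12*x*y + 8*z + 8, 0)
At (2, -3, 1): (74, -56, 0).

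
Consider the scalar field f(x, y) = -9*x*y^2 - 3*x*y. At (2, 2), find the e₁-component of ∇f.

(∇f)_1 = ∂f/∂x = -9*y^2 - 3*y
At (2, 2): -42.

-42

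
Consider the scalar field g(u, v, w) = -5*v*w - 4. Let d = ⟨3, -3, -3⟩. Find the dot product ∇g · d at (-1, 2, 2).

∂g/∂u = 0
∂g/∂v = -5*w
∂g/∂w = -5*v
∇g at (-1, 2, 2) = (0, -10, -10)
∇g · d = (0)(3) + (-10)(-3) + (-10)(-3) = 60

60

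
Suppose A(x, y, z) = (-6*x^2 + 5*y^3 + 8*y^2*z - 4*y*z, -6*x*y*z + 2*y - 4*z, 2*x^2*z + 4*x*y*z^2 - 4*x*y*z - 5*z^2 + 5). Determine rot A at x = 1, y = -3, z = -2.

(∇×A)₁ = ∂A₃/∂y − ∂A₂/∂z = 6*x*y + 4*x*z^2 - 4*x*z + 4
(∇×A)₂ = ∂A₁/∂z − ∂A₃/∂x = -4*x*z + 8*y^2 - 4*y*z^2 + 4*y*z - 4*y
(∇×A)₃ = ∂A₂/∂x − ∂A₁/∂y = -15*y^2 - 22*y*z + 4*z
∇×A = (6*x*y + 4*x*z^2 - 4*x*z + 4, -4*x*z + 8*y^2 - 4*y*z^2 + 4*y*z - 4*y, -15*y^2 - 22*y*z + 4*z)
At (1, -3, -2): (10, 164, -275).

(10, 164, -275)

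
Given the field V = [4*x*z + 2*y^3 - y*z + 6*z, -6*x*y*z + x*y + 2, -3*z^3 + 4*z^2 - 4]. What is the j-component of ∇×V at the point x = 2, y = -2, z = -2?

16

(∇×V)_2 = ∂V₁/∂z − ∂V₃/∂x
= 4*x - y + 6 − (0)
= 4*x - y + 6
At (2, -2, -2): 16.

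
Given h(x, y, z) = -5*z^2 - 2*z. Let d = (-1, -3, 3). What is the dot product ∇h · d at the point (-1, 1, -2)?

∂h/∂x = 0
∂h/∂y = 0
∂h/∂z = -10*z - 2
∇h at (-1, 1, -2) = (0, 0, 18)
∇h · d = (0)(-1) + (0)(-3) + (18)(3) = 54

54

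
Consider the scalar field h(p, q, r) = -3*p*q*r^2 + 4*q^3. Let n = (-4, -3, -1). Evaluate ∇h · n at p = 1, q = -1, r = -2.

∂h/∂p = -3*q*r^2
∂h/∂q = -3*p*r^2 + 12*q^2
∂h/∂r = -6*p*q*r
∇h at (1, -1, -2) = (12, 0, -12)
∇h · n = (12)(-4) + (0)(-3) + (-12)(-1) = -36

-36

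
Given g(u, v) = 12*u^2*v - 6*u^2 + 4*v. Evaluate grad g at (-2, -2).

∂g/∂u = 24*u*v - 12*u
∂g/∂v = 12*u^2 + 4
∇g = (24*u*v - 12*u, 12*u^2 + 4)
At (-2, -2): (120, 52).

(120, 52)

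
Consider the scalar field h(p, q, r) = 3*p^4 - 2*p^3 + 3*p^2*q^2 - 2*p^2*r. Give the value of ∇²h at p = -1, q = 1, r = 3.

∂²h/∂p² = 2*(18*p^2 - 6*p + 3*q^2 - 2*r)
∂²h/∂q² = 6*p^2
∂²h/∂r² = 0
∇²h = 42*p^2 - 12*p + 6*q^2 - 4*r
At (-1, 1, 3): 48.

48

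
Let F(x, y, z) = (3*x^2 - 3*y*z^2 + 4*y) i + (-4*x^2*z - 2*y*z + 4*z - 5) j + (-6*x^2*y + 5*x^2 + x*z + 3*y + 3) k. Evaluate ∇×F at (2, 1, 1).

(∇×F)₁ = ∂F₃/∂y − ∂F₂/∂z = -2*x^2 + 2*y - 1
(∇×F)₂ = ∂F₁/∂z − ∂F₃/∂x = 12*x*y - 10*x - 6*y*z - z
(∇×F)₃ = ∂F₂/∂x − ∂F₁/∂y = -8*x*z + 3*z^2 - 4
∇×F = (-2*x^2 + 2*y - 1, 12*x*y - 10*x - 6*y*z - z, -8*x*z + 3*z^2 - 4)
At (2, 1, 1): (-7, -3, -17).

(-7, -3, -17)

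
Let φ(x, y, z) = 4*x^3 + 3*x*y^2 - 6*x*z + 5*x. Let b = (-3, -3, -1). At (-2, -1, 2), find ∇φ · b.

-180

∂φ/∂x = 12*x^2 + 3*y^2 - 6*z + 5
∂φ/∂y = 6*x*y
∂φ/∂z = -6*x
∇φ at (-2, -1, 2) = (44, 12, 12)
∇φ · b = (44)(-3) + (12)(-3) + (12)(-1) = -180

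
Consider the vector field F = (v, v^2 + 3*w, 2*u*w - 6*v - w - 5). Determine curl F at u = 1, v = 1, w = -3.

(∇×F)₁ = ∂F₃/∂v − ∂F₂/∂w = -9
(∇×F)₂ = ∂F₁/∂w − ∂F₃/∂u = -2*w
(∇×F)₃ = ∂F₂/∂u − ∂F₁/∂v = -1
∇×F = (-9, -2*w, -1)
At (1, 1, -3): (-9, 6, -1).

(-9, 6, -1)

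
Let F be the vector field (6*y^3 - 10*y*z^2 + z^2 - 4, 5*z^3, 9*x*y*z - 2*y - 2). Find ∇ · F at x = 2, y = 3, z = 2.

∂F₁/∂x = 0
∂F₂/∂y = 0
∂F₃/∂z = 9*x*y
∇·F = 9*x*y
At (2, 3, 2): 54.

54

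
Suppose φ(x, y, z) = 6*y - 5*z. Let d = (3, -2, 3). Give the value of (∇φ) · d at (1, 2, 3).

-27

∂φ/∂x = 0
∂φ/∂y = 6
∂φ/∂z = -5
∇φ at (1, 2, 3) = (0, 6, -5)
∇φ · d = (0)(3) + (6)(-2) + (-5)(3) = -27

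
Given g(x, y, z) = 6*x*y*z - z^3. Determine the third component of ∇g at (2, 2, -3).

(∇g)_3 = ∂g/∂z = 6*x*y - 3*z^2
At (2, 2, -3): -3.

-3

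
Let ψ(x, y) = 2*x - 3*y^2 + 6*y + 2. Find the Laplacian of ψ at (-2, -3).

-6

∂²ψ/∂x² = 0
∂²ψ/∂y² = -6
∇²ψ = -6
At (-2, -3): -6.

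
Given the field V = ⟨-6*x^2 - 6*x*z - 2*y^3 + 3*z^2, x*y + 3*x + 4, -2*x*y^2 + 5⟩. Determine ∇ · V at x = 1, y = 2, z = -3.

∂V₁/∂x = -12*x - 6*z
∂V₂/∂y = x
∂V₃/∂z = 0
∇·V = -11*x - 6*z
At (1, 2, -3): 7.

7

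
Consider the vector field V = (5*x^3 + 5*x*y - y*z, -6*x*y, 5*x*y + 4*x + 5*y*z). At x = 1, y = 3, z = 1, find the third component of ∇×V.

-22

(∇×V)_3 = ∂V₂/∂x − ∂V₁/∂y
= -6*y − (5*x - z)
= -5*x - 6*y + z
At (1, 3, 1): -22.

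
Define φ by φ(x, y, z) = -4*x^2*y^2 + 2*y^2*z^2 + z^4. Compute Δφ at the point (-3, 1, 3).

68

∂²φ/∂x² = -8*y^2
∂²φ/∂y² = 4*(-2*x^2 + z^2)
∂²φ/∂z² = 4*(y^2 + 3*z^2)
∇²φ = -8*x^2 - 4*y^2 + 16*z^2
At (-3, 1, 3): 68.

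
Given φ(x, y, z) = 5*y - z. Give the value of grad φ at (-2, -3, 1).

∂φ/∂x = 0
∂φ/∂y = 5
∂φ/∂z = -1
∇φ = (0, 5, -1)
At (-2, -3, 1): (0, 5, -1).

(0, 5, -1)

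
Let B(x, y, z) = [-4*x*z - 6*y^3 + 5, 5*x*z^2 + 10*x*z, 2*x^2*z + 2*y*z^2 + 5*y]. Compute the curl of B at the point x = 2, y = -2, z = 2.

(∇×B)₁ = ∂B₃/∂y − ∂B₂/∂z = -10*x*z - 10*x + 2*z^2 + 5
(∇×B)₂ = ∂B₁/∂z − ∂B₃/∂x = -4*x*z - 4*x
(∇×B)₃ = ∂B₂/∂x − ∂B₁/∂y = 18*y^2 + 5*z^2 + 10*z
∇×B = (-10*x*z - 10*x + 2*z^2 + 5, -4*x*z - 4*x, 18*y^2 + 5*z^2 + 10*z)
At (2, -2, 2): (-47, -24, 112).

(-47, -24, 112)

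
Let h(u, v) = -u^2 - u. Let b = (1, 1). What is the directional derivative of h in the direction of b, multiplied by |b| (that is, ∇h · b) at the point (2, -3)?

-5

∂h/∂u = -2*u - 1
∂h/∂v = 0
∇h at (2, -3) = (-5, 0)
∇h · b = (-5)(1) + (0)(1) = -5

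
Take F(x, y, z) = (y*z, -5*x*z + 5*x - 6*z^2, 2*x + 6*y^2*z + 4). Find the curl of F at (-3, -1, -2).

(∇×F)₁ = ∂F₃/∂y − ∂F₂/∂z = 5*x + 12*y*z + 12*z
(∇×F)₂ = ∂F₁/∂z − ∂F₃/∂x = y - 2
(∇×F)₃ = ∂F₂/∂x − ∂F₁/∂y = -6*z + 5
∇×F = (5*x + 12*y*z + 12*z, y - 2, -6*z + 5)
At (-3, -1, -2): (-15, -3, 17).

(-15, -3, 17)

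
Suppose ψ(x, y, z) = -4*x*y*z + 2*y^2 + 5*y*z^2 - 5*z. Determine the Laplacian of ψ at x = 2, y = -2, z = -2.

∂²ψ/∂x² = 0
∂²ψ/∂y² = 4
∂²ψ/∂z² = 10*y
∇²ψ = 10*y + 4
At (2, -2, -2): -16.

-16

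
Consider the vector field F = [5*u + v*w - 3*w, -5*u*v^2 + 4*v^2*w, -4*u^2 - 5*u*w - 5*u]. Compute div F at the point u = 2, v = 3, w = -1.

-89

∂F₁/∂u = 5
∂F₂/∂v = -10*u*v + 8*v*w
∂F₃/∂w = -5*u
∇·F = -10*u*v - 5*u + 8*v*w + 5
At (2, 3, -1): -89.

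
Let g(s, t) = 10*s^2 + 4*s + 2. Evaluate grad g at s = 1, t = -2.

∂g/∂s = 20*s + 4
∂g/∂t = 0
∇g = (20*s + 4, 0)
At (1, -2): (24, 0).

(24, 0)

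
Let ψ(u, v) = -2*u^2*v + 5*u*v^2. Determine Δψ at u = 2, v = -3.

32

∂²ψ/∂u² = -4*v
∂²ψ/∂v² = 10*u
∇²ψ = 10*u - 4*v
At (2, -3): 32.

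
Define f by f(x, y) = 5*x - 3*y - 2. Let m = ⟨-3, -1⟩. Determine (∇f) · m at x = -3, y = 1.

∂f/∂x = 5
∂f/∂y = -3
∇f at (-3, 1) = (5, -3)
∇f · m = (5)(-3) + (-3)(-1) = -12

-12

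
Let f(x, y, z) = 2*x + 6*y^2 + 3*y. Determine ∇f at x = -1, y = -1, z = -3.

∂f/∂x = 2
∂f/∂y = 12*y + 3
∂f/∂z = 0
∇f = (2, 12*y + 3, 0)
At (-1, -1, -3): (2, -9, 0).

(2, -9, 0)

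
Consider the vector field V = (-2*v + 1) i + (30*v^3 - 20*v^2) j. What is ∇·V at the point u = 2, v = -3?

∂V₁/∂u = 0
∂V₂/∂v = 90*v^2 - 40*v
∇·V = 90*v^2 - 40*v
At (2, -3): 930.

930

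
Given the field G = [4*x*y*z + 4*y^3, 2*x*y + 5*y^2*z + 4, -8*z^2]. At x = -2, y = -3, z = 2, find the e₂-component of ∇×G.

(∇×G)_2 = ∂G₁/∂z − ∂G₃/∂x
= 4*x*y − (0)
= 4*x*y
At (-2, -3, 2): 24.

24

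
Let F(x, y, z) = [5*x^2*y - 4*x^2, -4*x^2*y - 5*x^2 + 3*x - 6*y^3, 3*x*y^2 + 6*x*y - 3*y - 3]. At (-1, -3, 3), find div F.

-128

∂F₁/∂x = 10*x*y - 8*x
∂F₂/∂y = -4*x^2 - 18*y^2
∂F₃/∂z = 0
∇·F = -4*x^2 + 10*x*y - 8*x - 18*y^2
At (-1, -3, 3): -128.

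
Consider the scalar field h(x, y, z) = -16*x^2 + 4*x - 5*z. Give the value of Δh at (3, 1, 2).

-32

∂²h/∂x² = -32
∂²h/∂y² = 0
∂²h/∂z² = 0
∇²h = -32
At (3, 1, 2): -32.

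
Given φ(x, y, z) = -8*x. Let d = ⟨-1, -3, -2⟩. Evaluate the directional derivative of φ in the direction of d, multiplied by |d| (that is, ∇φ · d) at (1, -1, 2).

∂φ/∂x = -8
∂φ/∂y = 0
∂φ/∂z = 0
∇φ at (1, -1, 2) = (-8, 0, 0)
∇φ · d = (-8)(-1) + (0)(-3) + (0)(-2) = 8

8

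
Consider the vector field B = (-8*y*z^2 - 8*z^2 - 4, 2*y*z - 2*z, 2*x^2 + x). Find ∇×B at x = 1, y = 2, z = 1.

(-2, -53, 8)

(∇×B)₁ = ∂B₃/∂y − ∂B₂/∂z = -2*y + 2
(∇×B)₂ = ∂B₁/∂z − ∂B₃/∂x = -4*x - 16*y*z - 16*z - 1
(∇×B)₃ = ∂B₂/∂x − ∂B₁/∂y = 8*z^2
∇×B = (-2*y + 2, -4*x - 16*y*z - 16*z - 1, 8*z^2)
At (1, 2, 1): (-2, -53, 8).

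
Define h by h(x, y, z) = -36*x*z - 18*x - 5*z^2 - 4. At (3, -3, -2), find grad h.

(54, 0, -88)

∂h/∂x = -36*z - 18
∂h/∂y = 0
∂h/∂z = -36*x - 10*z
∇h = (-36*z - 18, 0, -36*x - 10*z)
At (3, -3, -2): (54, 0, -88).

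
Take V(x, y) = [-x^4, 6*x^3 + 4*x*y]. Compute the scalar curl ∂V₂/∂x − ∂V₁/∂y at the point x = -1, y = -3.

6

∂V₂/∂x = 18*x^2 + 4*y
∂V₁/∂y = 0
Scalar curl = 18*x^2 + 4*y
At (-1, -3): 6.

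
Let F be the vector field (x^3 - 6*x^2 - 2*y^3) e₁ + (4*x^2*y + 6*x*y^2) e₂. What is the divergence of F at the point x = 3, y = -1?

-9

∂F₁/∂x = 3*x^2 - 12*x
∂F₂/∂y = 4*x^2 + 12*x*y
∇·F = 7*x^2 + 12*x*y - 12*x
At (3, -1): -9.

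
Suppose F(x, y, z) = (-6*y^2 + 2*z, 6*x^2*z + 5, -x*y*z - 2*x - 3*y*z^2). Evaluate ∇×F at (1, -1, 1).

(-10, 3, 0)

(∇×F)₁ = ∂F₃/∂y − ∂F₂/∂z = -6*x^2 - x*z - 3*z^2
(∇×F)₂ = ∂F₁/∂z − ∂F₃/∂x = y*z + 4
(∇×F)₃ = ∂F₂/∂x − ∂F₁/∂y = 12*x*z + 12*y
∇×F = (-6*x^2 - x*z - 3*z^2, y*z + 4, 12*x*z + 12*y)
At (1, -1, 1): (-10, 3, 0).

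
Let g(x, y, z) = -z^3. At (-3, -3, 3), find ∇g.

(0, 0, -27)

∂g/∂x = 0
∂g/∂y = 0
∂g/∂z = -3*z^2
∇g = (0, 0, -3*z^2)
At (-3, -3, 3): (0, 0, -27).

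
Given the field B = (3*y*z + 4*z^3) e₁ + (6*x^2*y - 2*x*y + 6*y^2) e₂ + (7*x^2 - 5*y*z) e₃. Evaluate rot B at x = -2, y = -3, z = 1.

(-5, 31, 75)

(∇×B)₁ = ∂B₃/∂y − ∂B₂/∂z = -5*z
(∇×B)₂ = ∂B₁/∂z − ∂B₃/∂x = -14*x + 3*y + 12*z^2
(∇×B)₃ = ∂B₂/∂x − ∂B₁/∂y = 12*x*y - 2*y - 3*z
∇×B = (-5*z, -14*x + 3*y + 12*z^2, 12*x*y - 2*y - 3*z)
At (-2, -3, 1): (-5, 31, 75).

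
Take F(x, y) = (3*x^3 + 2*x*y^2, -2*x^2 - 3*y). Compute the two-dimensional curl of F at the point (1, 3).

∂F₂/∂x = -4*x
∂F₁/∂y = 4*x*y
Scalar curl = -4*x*y - 4*x
At (1, 3): -16.

-16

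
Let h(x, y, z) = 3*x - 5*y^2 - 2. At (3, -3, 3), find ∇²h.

∂²h/∂x² = 0
∂²h/∂y² = -10
∂²h/∂z² = 0
∇²h = -10
At (3, -3, 3): -10.

-10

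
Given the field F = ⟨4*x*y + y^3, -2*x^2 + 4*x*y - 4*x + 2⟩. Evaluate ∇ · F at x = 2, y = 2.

16

∂F₁/∂x = 4*y
∂F₂/∂y = 4*x
∇·F = 4*x + 4*y
At (2, 2): 16.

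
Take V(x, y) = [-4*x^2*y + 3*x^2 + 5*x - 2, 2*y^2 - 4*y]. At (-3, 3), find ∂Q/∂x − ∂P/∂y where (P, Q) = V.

36

∂V₂/∂x = 0
∂V₁/∂y = -4*x^2
Scalar curl = 4*x^2
At (-3, 3): 36.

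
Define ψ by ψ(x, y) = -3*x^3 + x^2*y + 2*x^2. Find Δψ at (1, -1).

-16

∂²ψ/∂x² = 2*(-9*x + y + 2)
∂²ψ/∂y² = 0
∇²ψ = -18*x + 2*y + 4
At (1, -1): -16.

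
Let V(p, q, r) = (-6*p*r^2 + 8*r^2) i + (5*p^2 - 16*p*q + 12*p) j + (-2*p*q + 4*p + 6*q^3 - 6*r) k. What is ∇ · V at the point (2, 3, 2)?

∂V₁/∂p = -6*r^2
∂V₂/∂q = -16*p
∂V₃/∂r = -6
∇·V = -16*p - 6*r^2 - 6
At (2, 3, 2): -62.

-62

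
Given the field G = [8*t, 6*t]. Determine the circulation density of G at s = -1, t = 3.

∂G₂/∂s = 0
∂G₁/∂t = 8
Scalar curl = -8
At (-1, 3): -8.

-8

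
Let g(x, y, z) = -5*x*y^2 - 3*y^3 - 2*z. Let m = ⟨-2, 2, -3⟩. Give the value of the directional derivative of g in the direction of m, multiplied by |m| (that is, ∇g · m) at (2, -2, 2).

∂g/∂x = -5*y^2
∂g/∂y = -10*x*y - 9*y^2
∂g/∂z = -2
∇g at (2, -2, 2) = (-20, 4, -2)
∇g · m = (-20)(-2) + (4)(2) + (-2)(-3) = 54

54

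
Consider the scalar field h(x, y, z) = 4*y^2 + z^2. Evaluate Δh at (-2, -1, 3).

∂²h/∂x² = 0
∂²h/∂y² = 8
∂²h/∂z² = 2
∇²h = 10
At (-2, -1, 3): 10.

10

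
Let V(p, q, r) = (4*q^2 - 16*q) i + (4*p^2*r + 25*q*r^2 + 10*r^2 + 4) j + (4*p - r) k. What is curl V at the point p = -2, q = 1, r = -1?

(∇×V)₁ = ∂V₃/∂q − ∂V₂/∂r = -4*p^2 - 50*q*r - 20*r
(∇×V)₂ = ∂V₁/∂r − ∂V₃/∂p = -4
(∇×V)₃ = ∂V₂/∂p − ∂V₁/∂q = 8*p*r - 8*q + 16
∇×V = (-4*p^2 - 50*q*r - 20*r, -4, 8*p*r - 8*q + 16)
At (-2, 1, -1): (54, -4, 24).

(54, -4, 24)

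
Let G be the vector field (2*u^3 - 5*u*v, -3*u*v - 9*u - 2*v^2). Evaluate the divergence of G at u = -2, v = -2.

∂G₁/∂u = 6*u^2 - 5*v
∂G₂/∂v = -3*u - 4*v
∇·G = 6*u^2 - 3*u - 9*v
At (-2, -2): 48.

48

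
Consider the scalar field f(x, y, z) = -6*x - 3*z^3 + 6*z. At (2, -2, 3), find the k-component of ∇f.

-75

(∇f)_3 = ∂f/∂z = -9*z^2 + 6
At (2, -2, 3): -75.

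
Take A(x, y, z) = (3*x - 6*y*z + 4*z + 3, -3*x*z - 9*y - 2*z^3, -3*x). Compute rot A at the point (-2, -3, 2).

(18, 25, 6)

(∇×A)₁ = ∂A₃/∂y − ∂A₂/∂z = 3*x + 6*z^2
(∇×A)₂ = ∂A₁/∂z − ∂A₃/∂x = -6*y + 7
(∇×A)₃ = ∂A₂/∂x − ∂A₁/∂y = 3*z
∇×A = (3*x + 6*z^2, -6*y + 7, 3*z)
At (-2, -3, 2): (18, 25, 6).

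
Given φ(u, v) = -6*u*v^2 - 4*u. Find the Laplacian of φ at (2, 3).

-24

∂²φ/∂u² = 0
∂²φ/∂v² = -12*u
∇²φ = -12*u
At (2, 3): -24.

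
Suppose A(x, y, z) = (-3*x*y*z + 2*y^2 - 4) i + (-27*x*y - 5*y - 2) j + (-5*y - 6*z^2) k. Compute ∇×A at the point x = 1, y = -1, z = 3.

(∇×A)₁ = ∂A₃/∂y − ∂A₂/∂z = -5
(∇×A)₂ = ∂A₁/∂z − ∂A₃/∂x = -3*x*y
(∇×A)₃ = ∂A₂/∂x − ∂A₁/∂y = 3*x*z - 31*y
∇×A = (-5, -3*x*y, 3*x*z - 31*y)
At (1, -1, 3): (-5, 3, 40).

(-5, 3, 40)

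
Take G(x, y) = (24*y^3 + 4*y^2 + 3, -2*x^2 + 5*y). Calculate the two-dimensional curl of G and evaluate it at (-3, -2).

-260

∂G₂/∂x = -4*x
∂G₁/∂y = 72*y^2 + 8*y
Scalar curl = -4*x - 72*y^2 - 8*y
At (-3, -2): -260.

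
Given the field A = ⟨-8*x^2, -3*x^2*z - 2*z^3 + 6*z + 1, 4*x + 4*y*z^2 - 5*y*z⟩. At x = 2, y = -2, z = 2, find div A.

-54

∂A₁/∂x = -16*x
∂A₂/∂y = 0
∂A₃/∂z = 8*y*z - 5*y
∇·A = -16*x + 8*y*z - 5*y
At (2, -2, 2): -54.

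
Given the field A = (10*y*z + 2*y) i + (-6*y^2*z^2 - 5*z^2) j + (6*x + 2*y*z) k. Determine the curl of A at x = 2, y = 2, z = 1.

(∇×A)₁ = ∂A₃/∂y − ∂A₂/∂z = 12*y^2*z + 12*z
(∇×A)₂ = ∂A₁/∂z − ∂A₃/∂x = 10*y - 6
(∇×A)₃ = ∂A₂/∂x − ∂A₁/∂y = -10*z - 2
∇×A = (12*y^2*z + 12*z, 10*y - 6, -10*z - 2)
At (2, 2, 1): (60, 14, -12).

(60, 14, -12)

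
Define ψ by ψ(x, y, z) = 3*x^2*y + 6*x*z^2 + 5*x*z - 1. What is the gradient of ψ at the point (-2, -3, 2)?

(70, 12, -58)

∂ψ/∂x = 6*x*y + 6*z^2 + 5*z
∂ψ/∂y = 3*x^2
∂ψ/∂z = 12*x*z + 5*x
∇ψ = (6*x*y + 6*z^2 + 5*z, 3*x^2, 12*x*z + 5*x)
At (-2, -3, 2): (70, 12, -58).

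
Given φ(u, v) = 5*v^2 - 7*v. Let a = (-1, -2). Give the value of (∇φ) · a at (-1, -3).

74

∂φ/∂u = 0
∂φ/∂v = 10*v - 7
∇φ at (-1, -3) = (0, -37)
∇φ · a = (0)(-1) + (-37)(-2) = 74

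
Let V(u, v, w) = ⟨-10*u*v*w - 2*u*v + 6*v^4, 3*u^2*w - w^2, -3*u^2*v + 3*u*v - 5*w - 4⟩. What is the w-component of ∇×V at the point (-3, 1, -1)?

18

(∇×V)_3 = ∂V₂/∂u − ∂V₁/∂v
= 6*u*w − (-10*u*w - 2*u + 24*v^3)
= 16*u*w + 2*u - 24*v^3
At (-3, 1, -1): 18.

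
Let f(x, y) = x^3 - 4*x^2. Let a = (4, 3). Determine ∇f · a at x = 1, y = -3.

-20

∂f/∂x = 3*x^2 - 8*x
∂f/∂y = 0
∇f at (1, -3) = (-5, 0)
∇f · a = (-5)(4) + (0)(3) = -20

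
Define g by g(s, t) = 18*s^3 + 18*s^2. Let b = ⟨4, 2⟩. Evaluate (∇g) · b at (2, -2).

∂g/∂s = 54*s^2 + 36*s
∂g/∂t = 0
∇g at (2, -2) = (288, 0)
∇g · b = (288)(4) + (0)(2) = 1152

1152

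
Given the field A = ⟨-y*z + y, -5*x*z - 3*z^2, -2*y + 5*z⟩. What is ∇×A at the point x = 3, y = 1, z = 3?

(∇×A)₁ = ∂A₃/∂y − ∂A₂/∂z = 5*x + 6*z - 2
(∇×A)₂ = ∂A₁/∂z − ∂A₃/∂x = -y
(∇×A)₃ = ∂A₂/∂x − ∂A₁/∂y = -4*z - 1
∇×A = (5*x + 6*z - 2, -y, -4*z - 1)
At (3, 1, 3): (31, -1, -13).

(31, -1, -13)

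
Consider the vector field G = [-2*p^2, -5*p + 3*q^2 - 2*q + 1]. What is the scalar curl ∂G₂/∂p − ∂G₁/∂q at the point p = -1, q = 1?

∂G₂/∂p = -5
∂G₁/∂q = 0
Scalar curl = -5
At (-1, 1): -5.

-5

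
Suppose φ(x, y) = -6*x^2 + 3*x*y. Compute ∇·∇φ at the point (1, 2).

-12

∂²φ/∂x² = -12
∂²φ/∂y² = 0
∇²φ = -12
At (1, 2): -12.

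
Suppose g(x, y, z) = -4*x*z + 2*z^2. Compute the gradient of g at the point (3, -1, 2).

∂g/∂x = -4*z
∂g/∂y = 0
∂g/∂z = -4*x + 4*z
∇g = (-4*z, 0, -4*x + 4*z)
At (3, -1, 2): (-8, 0, -4).

(-8, 0, -4)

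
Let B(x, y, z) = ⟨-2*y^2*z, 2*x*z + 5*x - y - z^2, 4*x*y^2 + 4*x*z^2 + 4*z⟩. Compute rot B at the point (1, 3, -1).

(∇×B)₁ = ∂B₃/∂y − ∂B₂/∂z = 8*x*y - 2*x + 2*z
(∇×B)₂ = ∂B₁/∂z − ∂B₃/∂x = -6*y^2 - 4*z^2
(∇×B)₃ = ∂B₂/∂x − ∂B₁/∂y = 4*y*z + 2*z + 5
∇×B = (8*x*y - 2*x + 2*z, -6*y^2 - 4*z^2, 4*y*z + 2*z + 5)
At (1, 3, -1): (20, -58, -9).

(20, -58, -9)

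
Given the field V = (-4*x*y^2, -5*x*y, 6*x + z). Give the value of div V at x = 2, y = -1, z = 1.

∂V₁/∂x = -4*y^2
∂V₂/∂y = -5*x
∂V₃/∂z = 1
∇·V = -5*x - 4*y^2 + 1
At (2, -1, 1): -13.

-13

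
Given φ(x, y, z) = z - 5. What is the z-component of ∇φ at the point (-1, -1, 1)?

(∇φ)_3 = ∂φ/∂z = 1
At (-1, -1, 1): 1.

1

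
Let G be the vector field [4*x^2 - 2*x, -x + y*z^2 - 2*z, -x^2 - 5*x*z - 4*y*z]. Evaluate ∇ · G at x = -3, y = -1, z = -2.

-3

∂G₁/∂x = 8*x - 2
∂G₂/∂y = z^2
∂G₃/∂z = -5*x - 4*y
∇·G = 3*x - 4*y + z^2 - 2
At (-3, -1, -2): -3.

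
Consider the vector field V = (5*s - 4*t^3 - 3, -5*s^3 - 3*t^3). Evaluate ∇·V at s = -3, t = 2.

-31

∂V₁/∂s = 5
∂V₂/∂t = -9*t^2
∇·V = -9*t^2 + 5
At (-3, 2): -31.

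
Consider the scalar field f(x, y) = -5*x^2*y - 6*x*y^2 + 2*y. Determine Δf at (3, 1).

-46

∂²f/∂x² = -10*y
∂²f/∂y² = -12*x
∇²f = -12*x - 10*y
At (3, 1): -46.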